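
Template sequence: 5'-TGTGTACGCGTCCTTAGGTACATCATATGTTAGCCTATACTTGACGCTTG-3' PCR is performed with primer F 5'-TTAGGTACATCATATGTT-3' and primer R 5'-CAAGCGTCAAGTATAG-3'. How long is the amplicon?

37 bp

The forward primer matches the template at positions 14–31.
Taking the reverse complement of CAAGCGTCAAGTATAG gives CTATACTTGACGCTTG, found at positions 35–50 on the template; the primer anneals here to the top strand with its 3' end pointing upstream.
Amplicon spans positions 14–50: 37 bp.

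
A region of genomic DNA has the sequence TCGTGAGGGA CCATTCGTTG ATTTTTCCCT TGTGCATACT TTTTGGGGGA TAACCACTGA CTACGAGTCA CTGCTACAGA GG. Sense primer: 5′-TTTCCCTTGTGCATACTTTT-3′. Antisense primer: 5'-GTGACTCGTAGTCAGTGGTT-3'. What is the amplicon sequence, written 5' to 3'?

The forward primer matches the template at positions 24–43.
Reverse complement of the reverse primer: AACCACTGACTACGAGTCAC. This occurs on the top strand at positions 52–71.
The product is the template from position 24 through 71 (48 bp).

5'-TTTCCCTTGTGCATACTTTTTGGGGGATAACCACTGACTACGAGTCAC-3'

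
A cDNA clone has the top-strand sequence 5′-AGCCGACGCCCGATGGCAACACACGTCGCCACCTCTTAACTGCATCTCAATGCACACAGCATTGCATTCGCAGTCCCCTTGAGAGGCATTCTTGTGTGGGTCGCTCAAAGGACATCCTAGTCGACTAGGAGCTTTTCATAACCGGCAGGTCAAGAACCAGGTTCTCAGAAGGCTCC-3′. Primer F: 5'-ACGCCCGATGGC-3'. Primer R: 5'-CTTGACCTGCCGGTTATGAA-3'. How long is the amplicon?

Scanning the template, ACGCCCGATGGC occurs at positions 6–17; this primer anneals to the bottom strand there with its 3' end pointing downstream.
The reverse primer's reverse complement is TTCATAACCGGCAGGTCAAG, which matches the template at positions 135–154.
Product length = (reverse-primer end) − (forward-primer start) + 1 = 154 − 6 + 1 = 149 bp.

149 bp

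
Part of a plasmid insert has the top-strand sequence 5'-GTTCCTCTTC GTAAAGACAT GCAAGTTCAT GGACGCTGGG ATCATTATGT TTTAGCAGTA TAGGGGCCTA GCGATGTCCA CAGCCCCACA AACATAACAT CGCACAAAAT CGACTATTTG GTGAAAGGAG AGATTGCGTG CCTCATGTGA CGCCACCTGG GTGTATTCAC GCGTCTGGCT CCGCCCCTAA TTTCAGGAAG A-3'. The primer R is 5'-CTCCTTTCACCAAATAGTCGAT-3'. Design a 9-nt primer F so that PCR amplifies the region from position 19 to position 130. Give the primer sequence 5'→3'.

5'-ATGCAAGTT-3'

The reverse primer's reverse complement ATCGACTATTTGGTGAAAGGAG matches the template at positions 109–130; the product starts at position 19.
The forward primer is identical to the top strand over positions 19–27: ATGCAAGTT.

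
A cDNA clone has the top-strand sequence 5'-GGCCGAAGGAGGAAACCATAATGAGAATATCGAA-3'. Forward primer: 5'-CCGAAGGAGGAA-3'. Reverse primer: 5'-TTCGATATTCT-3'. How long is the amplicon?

The forward primer matches the template at positions 3–14.
The reverse primer's reverse complement is AGAATATCGAA, which matches the template at positions 24–34.
Product length = (reverse-primer end) − (forward-primer start) + 1 = 34 − 3 + 1 = 32 bp.

32 bp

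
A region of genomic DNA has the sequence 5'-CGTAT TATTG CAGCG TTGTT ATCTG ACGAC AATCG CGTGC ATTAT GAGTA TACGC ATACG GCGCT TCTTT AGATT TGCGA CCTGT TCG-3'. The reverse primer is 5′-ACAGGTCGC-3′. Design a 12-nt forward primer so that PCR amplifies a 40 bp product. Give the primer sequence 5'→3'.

5'-GAGTATACGCAT-3'

The reverse primer's reverse complement GCGACCTGT matches the template at positions 77–85, so the product ends at position 85.
A 40 bp product then starts at position 85 − 40 + 1 = 46.
The forward primer is identical to the top strand there: GAGTATACGCAT.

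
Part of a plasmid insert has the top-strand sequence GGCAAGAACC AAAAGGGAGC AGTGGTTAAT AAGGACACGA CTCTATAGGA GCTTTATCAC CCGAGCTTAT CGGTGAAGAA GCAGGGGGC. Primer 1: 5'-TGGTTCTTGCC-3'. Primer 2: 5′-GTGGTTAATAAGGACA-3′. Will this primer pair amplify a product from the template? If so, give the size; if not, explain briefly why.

Primer 1 (TGGTTCTTGCC) has reverse complement GGCAAGAACCA, which matches the top strand at positions 1–11; primer 1 anneals to the top strand there with its 3' end pointing upstream toward position 1.
Primer 2 (GTGGTTAATAAGGACA) matches the top strand directly at positions 22–37; it anneals to the bottom strand with its 3' end pointing downstream toward position 37.
The 3' ends diverge (primer 1 extends toward position 1, primer 2 toward position 89), so the primers never converge on a shared product.

No product — the primers' 3' ends point away from each other.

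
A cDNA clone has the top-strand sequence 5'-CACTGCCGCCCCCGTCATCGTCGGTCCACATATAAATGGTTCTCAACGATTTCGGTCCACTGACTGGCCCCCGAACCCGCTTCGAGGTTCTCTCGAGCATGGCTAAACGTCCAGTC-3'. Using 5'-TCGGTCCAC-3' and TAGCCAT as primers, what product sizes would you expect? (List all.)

The forward primer TCGGTCCAC matches the top strand at positions 21–29, 52–60.
The reverse primer's reverse complement is ATGGCTA, matching at positions 99–105.
Each forward site pairs with the reverse site to give a product ending at position 105: sizes 85, 54 bp.

85 bp, 54 bp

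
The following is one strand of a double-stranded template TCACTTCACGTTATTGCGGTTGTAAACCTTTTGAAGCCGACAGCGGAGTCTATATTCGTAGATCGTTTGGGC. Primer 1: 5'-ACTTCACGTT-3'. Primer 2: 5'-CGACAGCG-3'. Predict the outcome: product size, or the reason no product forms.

Primer 1 (ACTTCACGTT) matches the top strand at positions 3–12 (3' end points downstream).
Primer 2 (CGACAGCG) also matches the top strand directly, at positions 38–45 — its reverse complement CGCTGTCG is not present.
Both primers anneal to the bottom strand with 3' ends pointing the same way, so neither can prime synthesis back toward the other.

No product — both primers anneal to the same strand and extend in the same direction.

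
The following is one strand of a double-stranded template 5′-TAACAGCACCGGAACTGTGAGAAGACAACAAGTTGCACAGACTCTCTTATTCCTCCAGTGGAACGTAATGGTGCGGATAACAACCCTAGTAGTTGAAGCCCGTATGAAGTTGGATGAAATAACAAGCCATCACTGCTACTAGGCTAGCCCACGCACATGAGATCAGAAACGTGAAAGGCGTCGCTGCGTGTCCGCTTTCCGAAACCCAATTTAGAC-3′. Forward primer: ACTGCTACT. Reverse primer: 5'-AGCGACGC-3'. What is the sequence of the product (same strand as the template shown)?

5'-ACTGCTACTAGGCTAGCCCACGCACATGAGATCAGAAACGTGAAAGGCGTCGCT-3'

Forward primer ACTGCTACT is found on the top strand at positions 132–140.
Taking the reverse complement of AGCGACGC gives GCGTCGCT, found at positions 178–185 on the template; the primer anneals here to the top strand with its 3' end pointing upstream.
The product is the template from position 132 through 185 (54 bp).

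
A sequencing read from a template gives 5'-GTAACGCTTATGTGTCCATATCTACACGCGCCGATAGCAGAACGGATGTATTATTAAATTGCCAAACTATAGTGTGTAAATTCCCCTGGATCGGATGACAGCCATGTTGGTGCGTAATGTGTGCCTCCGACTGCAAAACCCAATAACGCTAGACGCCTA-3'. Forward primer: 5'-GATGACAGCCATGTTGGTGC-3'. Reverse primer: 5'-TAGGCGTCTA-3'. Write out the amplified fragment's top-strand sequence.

5'-GATGACAGCCATGTTGGTGCGTAATGTGTGCCTCCGACTGCAAAACCCAATAACGCTAGACGCCTA-3'

Forward primer GATGACAGCCATGTTGGTGC is found on the top strand at positions 94–113.
Taking the reverse complement of TAGGCGTCTA gives TAGACGCCTA, found at positions 150–159 on the template; the primer anneals here to the top strand with its 3' end pointing upstream.
The product is the template from position 94 through 159 (66 bp).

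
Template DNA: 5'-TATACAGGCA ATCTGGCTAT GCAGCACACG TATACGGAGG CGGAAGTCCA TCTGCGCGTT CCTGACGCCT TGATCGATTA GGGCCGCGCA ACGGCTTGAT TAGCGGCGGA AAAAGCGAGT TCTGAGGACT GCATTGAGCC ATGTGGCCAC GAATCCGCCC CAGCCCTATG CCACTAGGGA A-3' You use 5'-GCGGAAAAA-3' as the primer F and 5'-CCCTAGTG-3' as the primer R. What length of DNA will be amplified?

74 bp

The forward primer matches the template at positions 106–114.
Taking the reverse complement of CCCTAGTG gives CACTAGGG, found at positions 172–179 on the template; the primer anneals here to the top strand with its 3' end pointing upstream.
Product length = (reverse-primer end) − (forward-primer start) + 1 = 179 − 106 + 1 = 74 bp.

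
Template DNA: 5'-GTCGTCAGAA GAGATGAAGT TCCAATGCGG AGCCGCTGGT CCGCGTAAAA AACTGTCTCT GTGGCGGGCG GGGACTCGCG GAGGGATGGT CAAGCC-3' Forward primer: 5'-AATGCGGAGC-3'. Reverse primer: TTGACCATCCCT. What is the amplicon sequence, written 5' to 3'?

Scanning the template, AATGCGGAGC occurs at positions 24–33; this primer anneals to the bottom strand there with its 3' end pointing downstream.
Reverse complement of the reverse primer: AGGGATGGTCAA. This occurs on the top strand at positions 82–93.
The product is the template from position 24 through 93 (70 bp).

5'-AATGCGGAGCCGCTGGTCCGCGTAAAAAACTGTCTCTGTGGCGGGCGGGGACTCGCGGAGGGATGGTCAA-3'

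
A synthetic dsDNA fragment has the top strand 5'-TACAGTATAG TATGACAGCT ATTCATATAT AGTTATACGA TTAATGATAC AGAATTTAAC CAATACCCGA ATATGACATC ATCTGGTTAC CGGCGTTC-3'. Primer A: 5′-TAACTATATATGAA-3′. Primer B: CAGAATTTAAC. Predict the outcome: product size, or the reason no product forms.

Primer A (TAACTATATATGAA) has reverse complement TTCATATATAGTTA, which matches the top strand at positions 22–35; primer A anneals to the top strand there with its 3' end pointing upstream toward position 22.
Primer B (CAGAATTTAAC) matches the top strand directly at positions 50–60; it anneals to the bottom strand with its 3' end pointing downstream toward position 60.
The 3' ends diverge (primer A extends toward position 1, primer B toward position 98), so the primers never converge on a shared product.

No product — the primers' 3' ends point away from each other.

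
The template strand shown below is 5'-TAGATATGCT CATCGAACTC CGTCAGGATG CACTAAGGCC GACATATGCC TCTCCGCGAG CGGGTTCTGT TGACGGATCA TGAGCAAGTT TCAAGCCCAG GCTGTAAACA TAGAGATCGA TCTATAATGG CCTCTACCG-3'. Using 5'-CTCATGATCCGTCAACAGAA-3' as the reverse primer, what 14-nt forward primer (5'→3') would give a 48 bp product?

5'-GGCCGACATATGCC-3'

The reverse primer's reverse complement TTCTGTTGACGGATCATGAG matches the template at positions 65–84, so the product ends at position 84.
A 48 bp product then starts at position 84 − 48 + 1 = 37.
The forward primer is identical to the top strand there: GGCCGACATATGCC.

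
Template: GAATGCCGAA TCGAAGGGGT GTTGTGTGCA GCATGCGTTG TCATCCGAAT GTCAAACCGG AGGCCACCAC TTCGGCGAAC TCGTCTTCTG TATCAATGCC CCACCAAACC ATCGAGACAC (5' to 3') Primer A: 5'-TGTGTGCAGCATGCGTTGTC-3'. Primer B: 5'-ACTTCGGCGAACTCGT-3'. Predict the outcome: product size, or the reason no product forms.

Primer A (TGTGTGCAGCATGCGTTGTC) matches the top strand at positions 23–42 (3' end points downstream).
Primer B (ACTTCGGCGAACTCGT) also matches the top strand directly, at positions 69–84 — its reverse complement ACGAGTTCGCCGAAGT is not present.
Both primers anneal to the bottom strand with 3' ends pointing the same way, so neither can prime synthesis back toward the other.

No product — both primers anneal to the same strand and extend in the same direction.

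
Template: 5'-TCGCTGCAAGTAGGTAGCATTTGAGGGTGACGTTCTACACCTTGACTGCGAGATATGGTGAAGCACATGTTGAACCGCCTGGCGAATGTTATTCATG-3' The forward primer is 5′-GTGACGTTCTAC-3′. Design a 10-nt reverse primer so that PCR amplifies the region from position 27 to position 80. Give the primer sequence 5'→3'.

The product's 3' end on the top strand is position 80.
The reverse primer anneals to the top strand over positions 71–80, i.e. to TGAACCGCCT.
Its sequence written 5'→3' is the reverse complement: AGGCGGTTCA.

5'-AGGCGGTTCA-3'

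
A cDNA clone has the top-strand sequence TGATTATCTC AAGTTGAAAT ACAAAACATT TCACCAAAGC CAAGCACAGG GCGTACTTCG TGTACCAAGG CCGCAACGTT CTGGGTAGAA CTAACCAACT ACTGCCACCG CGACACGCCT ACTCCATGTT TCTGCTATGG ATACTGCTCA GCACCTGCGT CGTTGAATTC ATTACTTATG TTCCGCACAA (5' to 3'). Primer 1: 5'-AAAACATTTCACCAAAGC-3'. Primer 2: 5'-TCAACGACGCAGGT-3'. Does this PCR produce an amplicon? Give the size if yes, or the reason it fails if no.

Yes — a 144 bp product.

Primer 1 (AAAACATTTCACCAAAGC) matches the top strand at positions 23–40; it acts as a forward primer.
Primer 2's reverse complement is ACCTGCGTCGTTGA, matching the top strand at positions 153–166; it acts as a reverse primer.
The 3' ends face each other across positions 23–166, giving a 144 bp product.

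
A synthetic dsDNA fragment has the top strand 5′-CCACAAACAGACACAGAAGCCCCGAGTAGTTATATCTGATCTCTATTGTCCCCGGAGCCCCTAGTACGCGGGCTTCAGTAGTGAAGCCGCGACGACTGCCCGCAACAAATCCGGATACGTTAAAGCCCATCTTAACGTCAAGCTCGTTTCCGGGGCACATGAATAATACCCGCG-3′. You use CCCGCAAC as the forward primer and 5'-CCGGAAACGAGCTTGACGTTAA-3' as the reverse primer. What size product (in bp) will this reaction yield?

Scanning the template, CCCGCAAC occurs at positions 99–106; this primer anneals to the bottom strand there with its 3' end pointing downstream.
Taking the reverse complement of CCGGAAACGAGCTTGACGTTAA gives TTAACGTCAAGCTCGTTTCCGG, found at positions 132–153 on the template; the primer anneals here to the top strand with its 3' end pointing upstream.
Product length = (reverse-primer end) − (forward-primer start) + 1 = 153 − 99 + 1 = 55 bp.

55 bp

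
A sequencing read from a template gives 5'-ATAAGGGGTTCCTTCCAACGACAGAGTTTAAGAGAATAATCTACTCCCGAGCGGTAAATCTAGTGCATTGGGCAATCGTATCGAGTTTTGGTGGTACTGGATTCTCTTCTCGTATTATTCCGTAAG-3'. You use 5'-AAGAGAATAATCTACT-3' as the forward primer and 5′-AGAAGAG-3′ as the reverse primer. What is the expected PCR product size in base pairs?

The forward primer matches the template at positions 30–45.
Taking the reverse complement of AGAAGAG gives CTCTTCT, found at positions 104–110 on the template; the primer anneals here to the top strand with its 3' end pointing upstream.
Product length = (reverse-primer end) − (forward-primer start) + 1 = 110 − 30 + 1 = 81 bp.

81 bp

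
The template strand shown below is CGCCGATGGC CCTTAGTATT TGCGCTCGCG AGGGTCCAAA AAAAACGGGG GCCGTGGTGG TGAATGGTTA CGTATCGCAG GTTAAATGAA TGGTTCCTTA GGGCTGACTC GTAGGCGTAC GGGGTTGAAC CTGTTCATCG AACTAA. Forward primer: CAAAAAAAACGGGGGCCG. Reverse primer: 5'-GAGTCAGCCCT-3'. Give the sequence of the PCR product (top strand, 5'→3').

The forward primer matches the template at positions 37–54.
Taking the reverse complement of GAGTCAGCCCT gives AGGGCTGACTC, found at positions 100–110 on the template; the primer anneals here to the top strand with its 3' end pointing upstream.
The product is the template from position 37 through 110 (74 bp).

5'-CAAAAAAAACGGGGGCCGTGGTGGTGAATGGTTACGTATCGCAGGTTAAATGAATGGTTCCTTAGGGCTGACTC-3'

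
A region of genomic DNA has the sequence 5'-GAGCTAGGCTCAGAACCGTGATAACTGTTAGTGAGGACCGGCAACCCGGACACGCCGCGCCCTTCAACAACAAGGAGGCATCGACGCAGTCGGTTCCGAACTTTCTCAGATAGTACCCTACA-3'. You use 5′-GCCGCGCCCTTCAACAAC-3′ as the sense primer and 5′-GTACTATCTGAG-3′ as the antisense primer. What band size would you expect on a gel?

63 bp

Forward primer GCCGCGCCCTTCAACAAC is found on the top strand at positions 54–71.
Reverse complement of the reverse primer: CTCAGATAGTAC. This occurs on the top strand at positions 105–116.
Amplicon spans positions 54–116: 63 bp.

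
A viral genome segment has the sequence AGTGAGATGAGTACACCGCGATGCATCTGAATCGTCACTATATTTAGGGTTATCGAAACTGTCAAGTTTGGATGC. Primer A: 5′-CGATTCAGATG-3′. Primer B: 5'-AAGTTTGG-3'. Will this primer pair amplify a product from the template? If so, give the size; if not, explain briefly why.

No product — the primers' 3' ends point away from each other.

Primer A (CGATTCAGATG) has reverse complement CATCTGAATCG, which matches the top strand at positions 24–34; primer A anneals to the top strand there with its 3' end pointing upstream toward position 24.
Primer B (AAGTTTGG) matches the top strand directly at positions 64–71; it anneals to the bottom strand with its 3' end pointing downstream toward position 71.
The 3' ends diverge (primer A extends toward position 1, primer B toward position 75), so the primers never converge on a shared product.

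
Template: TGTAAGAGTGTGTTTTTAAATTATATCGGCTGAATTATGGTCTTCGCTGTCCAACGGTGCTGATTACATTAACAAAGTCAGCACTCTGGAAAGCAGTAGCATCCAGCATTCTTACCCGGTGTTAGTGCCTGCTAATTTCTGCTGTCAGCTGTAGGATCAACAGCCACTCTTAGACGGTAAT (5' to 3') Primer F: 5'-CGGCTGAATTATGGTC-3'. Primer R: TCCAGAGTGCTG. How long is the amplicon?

64 bp

Forward primer CGGCTGAATTATGGTC is found on the top strand at positions 27–42.
The reverse primer's reverse complement is CAGCACTCTGGA, which matches the template at positions 79–90.
The product runs from position 27 to position 90, so its length is 90 − 27 + 1 = 64 bp.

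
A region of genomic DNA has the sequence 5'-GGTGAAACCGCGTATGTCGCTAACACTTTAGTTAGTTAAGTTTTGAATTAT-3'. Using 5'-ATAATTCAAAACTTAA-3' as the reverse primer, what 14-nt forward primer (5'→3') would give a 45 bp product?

5'-ACCGCGTATGTCGC-3'

The reverse primer's reverse complement TTAAGTTTTGAATTAT matches the template at positions 36–51, so the product ends at position 51.
A 45 bp product then starts at position 51 − 45 + 1 = 7.
The forward primer is identical to the top strand there: ACCGCGTATGTCGC.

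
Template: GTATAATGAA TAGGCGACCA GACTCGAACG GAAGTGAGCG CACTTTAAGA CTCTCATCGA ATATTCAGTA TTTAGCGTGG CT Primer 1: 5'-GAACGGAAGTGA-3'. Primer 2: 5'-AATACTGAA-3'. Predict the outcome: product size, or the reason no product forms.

Yes — a 47 bp product.

Primer 1 (GAACGGAAGTGA) matches the top strand at positions 26–37; it acts as a forward primer.
Primer 2's reverse complement is TTCAGTATT, matching the top strand at positions 64–72; it acts as a reverse primer.
The 3' ends face each other across positions 26–72, giving a 47 bp product.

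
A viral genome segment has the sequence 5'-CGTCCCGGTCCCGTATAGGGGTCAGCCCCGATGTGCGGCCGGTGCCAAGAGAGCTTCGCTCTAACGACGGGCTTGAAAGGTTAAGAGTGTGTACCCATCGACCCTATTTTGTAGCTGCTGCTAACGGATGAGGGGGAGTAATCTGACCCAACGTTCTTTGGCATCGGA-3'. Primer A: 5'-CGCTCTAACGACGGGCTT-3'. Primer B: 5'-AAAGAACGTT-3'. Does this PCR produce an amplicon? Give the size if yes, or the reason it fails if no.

Primer A (CGCTCTAACGACGGGCTT) matches the top strand at positions 57–74; it acts as a forward primer.
Primer B's reverse complement is AACGTTCTTT, matching the top strand at positions 150–159; it acts as a reverse primer.
The 3' ends face each other across positions 57–159, giving a 103 bp product.

Yes — a 103 bp product.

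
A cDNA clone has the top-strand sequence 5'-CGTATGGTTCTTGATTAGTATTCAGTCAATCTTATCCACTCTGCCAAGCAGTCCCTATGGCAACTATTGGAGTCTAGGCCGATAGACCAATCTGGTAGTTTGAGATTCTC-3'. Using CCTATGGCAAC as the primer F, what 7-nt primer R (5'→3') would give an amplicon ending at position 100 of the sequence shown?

5'-AACTACC-3'

The forward primer binds at positions 54–64; the product's 3' end on the top strand is position 100.
The reverse primer anneals to the top strand over positions 94–100, i.e. to GGTAGTT.
Its sequence written 5'→3' is the reverse complement: AACTACC.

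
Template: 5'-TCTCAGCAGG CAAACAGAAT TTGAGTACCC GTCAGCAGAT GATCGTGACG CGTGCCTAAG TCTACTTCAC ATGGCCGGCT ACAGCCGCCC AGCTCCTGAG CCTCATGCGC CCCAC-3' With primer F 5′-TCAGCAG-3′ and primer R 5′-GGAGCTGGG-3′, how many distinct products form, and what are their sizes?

The forward primer TCAGCAG matches the top strand at positions 3–9, 32–38.
The reverse primer's reverse complement is CCCAGCTCC, matching at positions 88–96.
Each forward site pairs with the reverse site to give a product ending at position 96: sizes 94, 65 bp.

Two products: 94 bp, 65 bp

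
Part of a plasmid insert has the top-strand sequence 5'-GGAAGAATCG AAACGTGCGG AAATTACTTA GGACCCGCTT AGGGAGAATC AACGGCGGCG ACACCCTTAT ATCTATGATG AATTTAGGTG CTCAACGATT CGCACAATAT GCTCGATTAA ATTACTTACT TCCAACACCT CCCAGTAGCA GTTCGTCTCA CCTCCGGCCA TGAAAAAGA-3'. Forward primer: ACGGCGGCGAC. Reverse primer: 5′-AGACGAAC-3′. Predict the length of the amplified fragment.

Forward primer ACGGCGGCGAC is found on the top strand at positions 52–62.
Reverse complement of the reverse primer: GTTCGTCT. This occurs on the top strand at positions 151–158.
The product runs from position 52 to position 158, so its length is 158 − 52 + 1 = 107 bp.

107 bp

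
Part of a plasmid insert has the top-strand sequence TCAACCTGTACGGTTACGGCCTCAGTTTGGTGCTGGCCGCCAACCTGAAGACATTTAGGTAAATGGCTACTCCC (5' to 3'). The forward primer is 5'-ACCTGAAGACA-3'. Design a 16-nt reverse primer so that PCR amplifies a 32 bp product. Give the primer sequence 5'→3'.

The forward primer binds at positions 43–53, so a 32 bp product ends at position 43 + 32 − 1 = 74.
The reverse primer anneals to the top strand over positions 59–74, i.e. to GTAAATGGCTACTCCC.
Its sequence written 5'→3' is the reverse complement: GGGAGTAGCCATTTAC.

5'-GGGAGTAGCCATTTAC-3'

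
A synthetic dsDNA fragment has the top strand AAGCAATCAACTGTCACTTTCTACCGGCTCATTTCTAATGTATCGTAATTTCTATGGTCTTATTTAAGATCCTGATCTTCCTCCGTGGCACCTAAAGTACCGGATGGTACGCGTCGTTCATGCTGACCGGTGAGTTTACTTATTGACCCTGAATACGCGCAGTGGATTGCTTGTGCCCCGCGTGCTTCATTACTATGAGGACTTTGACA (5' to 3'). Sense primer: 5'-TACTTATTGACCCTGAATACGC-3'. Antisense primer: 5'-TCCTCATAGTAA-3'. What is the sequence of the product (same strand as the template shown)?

5'-TACTTATTGACCCTGAATACGCGCAGTGGATTGCTTGTGCCCCGCGTGCTTCATTACTATGAGGA-3'

The forward primer matches the template at positions 137–158.
Taking the reverse complement of TCCTCATAGTAA gives TTACTATGAGGA, found at positions 190–201 on the template; the primer anneals here to the top strand with its 3' end pointing upstream.
The product is the template from position 137 through 201 (65 bp).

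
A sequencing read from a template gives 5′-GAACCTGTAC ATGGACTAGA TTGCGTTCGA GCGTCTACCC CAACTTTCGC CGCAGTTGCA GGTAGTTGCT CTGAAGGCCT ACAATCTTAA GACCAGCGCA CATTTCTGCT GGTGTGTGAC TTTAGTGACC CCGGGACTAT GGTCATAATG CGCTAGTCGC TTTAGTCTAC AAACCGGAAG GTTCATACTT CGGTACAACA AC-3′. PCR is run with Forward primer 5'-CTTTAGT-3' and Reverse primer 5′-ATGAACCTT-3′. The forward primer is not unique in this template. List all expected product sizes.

The forward primer CTTTAGT matches the top strand at positions 120–126, 160–166.
The reverse primer's reverse complement is AAGGTTCAT, matching at positions 178–186.
Each forward site pairs with the reverse site to give a product ending at position 186: sizes 67, 27 bp.

67 bp, 27 bp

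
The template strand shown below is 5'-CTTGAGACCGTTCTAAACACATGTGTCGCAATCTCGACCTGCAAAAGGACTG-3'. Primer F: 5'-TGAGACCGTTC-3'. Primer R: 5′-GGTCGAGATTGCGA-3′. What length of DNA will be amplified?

37 bp

The forward primer matches the template at positions 3–13.
The reverse primer's reverse complement is TCGCAATCTCGACC, which matches the template at positions 26–39.
The product runs from position 3 to position 39, so its length is 39 − 3 + 1 = 37 bp.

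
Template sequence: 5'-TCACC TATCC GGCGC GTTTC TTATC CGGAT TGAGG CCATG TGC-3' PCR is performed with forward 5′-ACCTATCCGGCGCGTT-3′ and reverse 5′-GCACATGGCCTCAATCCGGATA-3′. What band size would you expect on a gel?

41 bp

Scanning the template, ACCTATCCGGCGCGTT occurs at positions 3–18; this primer anneals to the bottom strand there with its 3' end pointing downstream.
Reverse complement of the reverse primer: TATCCGGATTGAGGCCATGTGC. This occurs on the top strand at positions 22–43.
Product length = (reverse-primer end) − (forward-primer start) + 1 = 43 − 3 + 1 = 41 bp.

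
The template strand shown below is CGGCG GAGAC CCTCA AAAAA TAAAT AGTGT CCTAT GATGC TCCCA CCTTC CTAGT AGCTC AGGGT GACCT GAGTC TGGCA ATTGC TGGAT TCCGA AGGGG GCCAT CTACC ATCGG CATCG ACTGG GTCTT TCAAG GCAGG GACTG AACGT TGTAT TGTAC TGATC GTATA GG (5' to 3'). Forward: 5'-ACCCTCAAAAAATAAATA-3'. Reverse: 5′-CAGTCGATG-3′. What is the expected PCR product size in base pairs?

116 bp

The forward primer matches the template at positions 9–26.
The reverse primer's reverse complement is CATCGACTG, which matches the template at positions 116–124.
The product runs from position 9 to position 124, so its length is 124 − 9 + 1 = 116 bp.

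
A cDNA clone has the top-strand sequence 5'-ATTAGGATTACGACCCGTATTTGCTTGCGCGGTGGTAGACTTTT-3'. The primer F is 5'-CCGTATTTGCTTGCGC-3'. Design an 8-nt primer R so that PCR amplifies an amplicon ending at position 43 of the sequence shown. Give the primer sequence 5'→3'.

The forward primer binds at positions 15–30; the product's 3' end on the top strand is position 43.
The reverse primer anneals to the top strand over positions 36–43, i.e. to TAGACTTT.
Its sequence written 5'→3' is the reverse complement: AAAGTCTA.

5'-AAAGTCTA-3'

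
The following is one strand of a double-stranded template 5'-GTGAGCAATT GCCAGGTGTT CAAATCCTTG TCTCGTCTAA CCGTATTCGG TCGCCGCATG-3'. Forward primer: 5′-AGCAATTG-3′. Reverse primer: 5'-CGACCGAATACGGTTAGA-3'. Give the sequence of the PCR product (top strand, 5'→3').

Forward primer AGCAATTG is found on the top strand at positions 4–11.
Reverse complement of the reverse primer: TCTAACCGTATTCGGTCG. This occurs on the top strand at positions 36–53.
The product is the template from position 4 through 53 (50 bp).

5'-AGCAATTGCCAGGTGTTCAAATCCTTGTCTCGTCTAACCGTATTCGGTCG-3'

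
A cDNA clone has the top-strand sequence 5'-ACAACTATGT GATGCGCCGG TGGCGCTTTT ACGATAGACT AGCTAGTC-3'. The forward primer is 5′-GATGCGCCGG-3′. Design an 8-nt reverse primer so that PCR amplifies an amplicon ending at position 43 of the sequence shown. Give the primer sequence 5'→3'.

The forward primer binds at positions 11–20; the product's 3' end on the top strand is position 43.
The reverse primer anneals to the top strand over positions 36–43, i.e. to AGACTAGC.
Its sequence written 5'→3' is the reverse complement: GCTAGTCT.

5'-GCTAGTCT-3'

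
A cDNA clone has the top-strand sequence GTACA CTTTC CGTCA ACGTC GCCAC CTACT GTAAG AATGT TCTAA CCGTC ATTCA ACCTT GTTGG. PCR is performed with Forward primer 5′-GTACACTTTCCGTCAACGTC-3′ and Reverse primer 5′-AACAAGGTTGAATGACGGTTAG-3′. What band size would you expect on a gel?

63 bp

Forward primer GTACACTTTCCGTCAACGTC is found on the top strand at positions 1–20.
The reverse primer's reverse complement is CTAACCGTCATTCAACCTTGTT, which matches the template at positions 42–63.
Product length = (reverse-primer end) − (forward-primer start) + 1 = 63 − 1 + 1 = 63 bp.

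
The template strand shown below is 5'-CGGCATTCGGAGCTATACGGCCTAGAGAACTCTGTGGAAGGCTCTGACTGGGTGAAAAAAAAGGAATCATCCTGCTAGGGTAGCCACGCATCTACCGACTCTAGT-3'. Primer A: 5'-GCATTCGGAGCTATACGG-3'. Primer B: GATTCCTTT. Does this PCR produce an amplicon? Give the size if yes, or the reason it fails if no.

Yes — a 66 bp product.

Primer A (GCATTCGGAGCTATACGG) matches the top strand at positions 3–20; it acts as a forward primer.
Primer B's reverse complement is AAAGGAATC, matching the top strand at positions 60–68; it acts as a reverse primer.
The 3' ends face each other across positions 3–68, giving a 66 bp product.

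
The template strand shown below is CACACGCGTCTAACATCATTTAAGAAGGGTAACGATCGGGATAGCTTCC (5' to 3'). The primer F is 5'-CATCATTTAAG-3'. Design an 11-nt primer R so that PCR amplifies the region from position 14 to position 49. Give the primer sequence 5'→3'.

5'-GGAAGCTATCC-3'

The product's 3' end on the top strand is position 49.
The reverse primer anneals to the top strand over positions 39–49, i.e. to GGATAGCTTCC.
Its sequence written 5'→3' is the reverse complement: GGAAGCTATCC.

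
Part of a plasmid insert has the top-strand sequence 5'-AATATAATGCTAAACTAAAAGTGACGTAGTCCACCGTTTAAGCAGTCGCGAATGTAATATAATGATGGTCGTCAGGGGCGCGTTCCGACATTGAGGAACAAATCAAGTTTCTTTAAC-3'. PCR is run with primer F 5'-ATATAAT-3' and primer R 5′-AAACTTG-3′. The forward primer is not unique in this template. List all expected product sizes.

109 bp, 54 bp

The forward primer ATATAAT matches the top strand at positions 2–8, 57–63.
The reverse primer's reverse complement is CAAGTTT, matching at positions 104–110.
Each forward site pairs with the reverse site to give a product ending at position 110: sizes 109, 54 bp.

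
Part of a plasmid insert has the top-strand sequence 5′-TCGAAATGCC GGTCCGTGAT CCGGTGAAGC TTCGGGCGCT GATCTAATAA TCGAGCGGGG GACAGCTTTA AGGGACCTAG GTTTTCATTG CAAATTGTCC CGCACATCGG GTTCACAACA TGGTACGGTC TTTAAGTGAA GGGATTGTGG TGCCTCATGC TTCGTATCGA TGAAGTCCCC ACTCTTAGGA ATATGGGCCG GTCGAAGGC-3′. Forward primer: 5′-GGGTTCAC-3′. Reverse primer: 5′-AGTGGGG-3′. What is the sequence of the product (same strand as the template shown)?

Forward primer GGGTTCAC is found on the top strand at positions 109–116.
The reverse primer's reverse complement is CCCCACT, which matches the template at positions 177–183.
The product is the template from position 109 through 183 (75 bp).

5'-GGGTTCACAACATGGTACGGTCTTTAAGTGAAGGGATTGTGGTGCCTCATGCTTCGTATCGATGAAGTCCCCACT-3'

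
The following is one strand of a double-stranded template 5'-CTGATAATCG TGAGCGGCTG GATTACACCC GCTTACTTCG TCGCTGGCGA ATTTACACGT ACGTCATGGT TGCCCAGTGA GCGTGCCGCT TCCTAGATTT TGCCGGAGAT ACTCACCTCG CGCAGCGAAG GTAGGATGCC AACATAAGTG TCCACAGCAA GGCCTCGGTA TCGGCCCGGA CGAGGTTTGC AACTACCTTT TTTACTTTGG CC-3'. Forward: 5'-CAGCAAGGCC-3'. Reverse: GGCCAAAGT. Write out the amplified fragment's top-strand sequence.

5'-CAGCAAGGCCTCGGTATCGGCCCGGACGAGGTTTGCAACTACCTTTTTTACTTTGGCC-3'

Forward primer CAGCAAGGCC is found on the top strand at positions 155–164.
Reverse complement of the reverse primer: ACTTTGGCC. This occurs on the top strand at positions 204–212.
The product is the template from position 155 through 212 (58 bp).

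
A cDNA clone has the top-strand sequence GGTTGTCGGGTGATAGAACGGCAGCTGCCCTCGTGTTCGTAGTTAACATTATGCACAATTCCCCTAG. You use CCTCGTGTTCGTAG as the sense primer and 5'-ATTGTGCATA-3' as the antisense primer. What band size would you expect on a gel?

31 bp

The forward primer matches the template at positions 29–42.
Taking the reverse complement of ATTGTGCATA gives TATGCACAAT, found at positions 50–59 on the template; the primer anneals here to the top strand with its 3' end pointing upstream.
Amplicon spans positions 29–59: 31 bp.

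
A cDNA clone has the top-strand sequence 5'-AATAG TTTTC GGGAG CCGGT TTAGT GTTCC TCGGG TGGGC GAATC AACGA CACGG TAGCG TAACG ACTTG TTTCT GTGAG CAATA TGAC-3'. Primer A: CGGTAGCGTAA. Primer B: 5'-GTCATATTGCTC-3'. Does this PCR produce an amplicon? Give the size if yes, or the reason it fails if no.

Primer A (CGGTAGCGTAA) matches the top strand at positions 53–63; it acts as a forward primer.
Primer B's reverse complement is GAGCAATATGAC, matching the top strand at positions 78–89; it acts as a reverse primer.
The 3' ends face each other across positions 53–89, giving a 37 bp product.

Yes — a 37 bp product.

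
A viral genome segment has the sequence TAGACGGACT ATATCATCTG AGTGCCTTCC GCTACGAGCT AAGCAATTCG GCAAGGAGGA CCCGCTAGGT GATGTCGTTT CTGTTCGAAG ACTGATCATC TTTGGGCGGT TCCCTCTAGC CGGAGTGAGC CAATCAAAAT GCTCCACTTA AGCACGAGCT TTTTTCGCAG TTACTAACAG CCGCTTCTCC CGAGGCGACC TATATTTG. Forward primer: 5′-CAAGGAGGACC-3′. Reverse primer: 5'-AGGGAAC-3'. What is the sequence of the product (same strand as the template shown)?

5'-CAAGGAGGACCCGCTAGGTGATGTCGTTTCTGTTCGAAGACTGATCATCTTTGGGCGGTTCCCT-3'

Forward primer CAAGGAGGACC is found on the top strand at positions 52–62.
The reverse primer's reverse complement is GTTCCCT, which matches the template at positions 109–115.
The product is the template from position 52 through 115 (64 bp).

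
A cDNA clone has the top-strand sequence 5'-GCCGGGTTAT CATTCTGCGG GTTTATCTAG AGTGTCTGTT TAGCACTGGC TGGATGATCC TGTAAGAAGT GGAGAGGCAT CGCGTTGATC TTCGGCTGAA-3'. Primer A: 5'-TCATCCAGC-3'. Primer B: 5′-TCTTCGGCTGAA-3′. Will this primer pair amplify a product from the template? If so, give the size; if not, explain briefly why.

No product — the primers' 3' ends point away from each other.

Primer A (TCATCCAGC) has reverse complement GCTGGATGA, which matches the top strand at positions 49–57; primer A anneals to the top strand there with its 3' end pointing upstream toward position 49.
Primer B (TCTTCGGCTGAA) matches the top strand directly at positions 89–100; it anneals to the bottom strand with its 3' end pointing downstream toward position 100.
The 3' ends diverge (primer A extends toward position 1, primer B toward position 100), so the primers never converge on a shared product.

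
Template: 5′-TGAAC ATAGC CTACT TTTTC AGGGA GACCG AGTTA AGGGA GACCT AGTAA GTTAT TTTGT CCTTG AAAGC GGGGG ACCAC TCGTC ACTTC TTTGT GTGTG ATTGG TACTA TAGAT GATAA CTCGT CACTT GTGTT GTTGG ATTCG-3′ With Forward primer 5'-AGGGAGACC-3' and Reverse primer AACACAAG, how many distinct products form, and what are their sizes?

Two products: 115 bp, 100 bp

The forward primer AGGGAGACC matches the top strand at positions 21–29, 36–44.
The reverse primer's reverse complement is CTTGTGTT, matching at positions 128–135.
Each forward site pairs with the reverse site to give a product ending at position 135: sizes 115, 100 bp.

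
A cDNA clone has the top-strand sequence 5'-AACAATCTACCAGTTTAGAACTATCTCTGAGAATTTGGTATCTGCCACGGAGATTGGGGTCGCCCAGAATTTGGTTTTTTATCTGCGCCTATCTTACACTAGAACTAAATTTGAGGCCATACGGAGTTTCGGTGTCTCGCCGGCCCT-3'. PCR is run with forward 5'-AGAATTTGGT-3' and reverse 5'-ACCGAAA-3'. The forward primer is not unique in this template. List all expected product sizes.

The forward primer AGAATTTGGT matches the top strand at positions 30–39, 66–75.
The reverse primer's reverse complement is TTTCGGT, matching at positions 127–133.
Each forward site pairs with the reverse site to give a product ending at position 133: sizes 104, 68 bp.

104 bp, 68 bp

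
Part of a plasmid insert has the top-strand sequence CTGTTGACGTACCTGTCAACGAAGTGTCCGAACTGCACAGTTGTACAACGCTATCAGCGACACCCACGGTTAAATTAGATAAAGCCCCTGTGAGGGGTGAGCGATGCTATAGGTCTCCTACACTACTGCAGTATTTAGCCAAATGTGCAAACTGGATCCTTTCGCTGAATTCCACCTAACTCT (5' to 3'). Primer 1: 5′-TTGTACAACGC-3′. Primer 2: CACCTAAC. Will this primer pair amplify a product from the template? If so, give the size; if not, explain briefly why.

No product — both primers anneal to the same strand and extend in the same direction.

Primer 1 (TTGTACAACGC) matches the top strand at positions 41–51 (3' end points downstream).
Primer 2 (CACCTAAC) also matches the top strand directly, at positions 173–180 — its reverse complement GTTAGGTG is not present.
Both primers anneal to the bottom strand with 3' ends pointing the same way, so neither can prime synthesis back toward the other.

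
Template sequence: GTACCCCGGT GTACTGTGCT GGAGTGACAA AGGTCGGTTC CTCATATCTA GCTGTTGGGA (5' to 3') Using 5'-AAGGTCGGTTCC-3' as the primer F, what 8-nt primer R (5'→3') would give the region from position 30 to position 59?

5'-CCCAACAG-3'

The product's 3' end on the top strand is position 59.
The reverse primer anneals to the top strand over positions 52–59, i.e. to CTGTTGGG.
Its sequence written 5'→3' is the reverse complement: CCCAACAG.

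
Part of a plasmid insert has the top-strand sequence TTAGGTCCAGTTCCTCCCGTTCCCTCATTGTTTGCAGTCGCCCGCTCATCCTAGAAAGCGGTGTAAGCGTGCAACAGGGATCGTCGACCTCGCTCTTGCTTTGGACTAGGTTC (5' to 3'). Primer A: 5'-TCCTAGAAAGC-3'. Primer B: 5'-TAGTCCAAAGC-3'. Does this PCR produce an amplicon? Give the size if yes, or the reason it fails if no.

Yes — a 60 bp product.

Primer A (TCCTAGAAAGC) matches the top strand at positions 49–59; it acts as a forward primer.
Primer B's reverse complement is GCTTTGGACTA, matching the top strand at positions 98–108; it acts as a reverse primer.
The 3' ends face each other across positions 49–108, giving a 60 bp product.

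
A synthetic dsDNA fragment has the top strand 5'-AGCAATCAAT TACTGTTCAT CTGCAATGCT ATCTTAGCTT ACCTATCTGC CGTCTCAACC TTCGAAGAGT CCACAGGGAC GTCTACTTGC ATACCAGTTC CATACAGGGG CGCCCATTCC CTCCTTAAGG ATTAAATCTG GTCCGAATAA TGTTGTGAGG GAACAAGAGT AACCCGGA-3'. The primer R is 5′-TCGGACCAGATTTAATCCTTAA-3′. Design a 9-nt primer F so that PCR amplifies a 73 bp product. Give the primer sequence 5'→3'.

5'-CAGGGACGT-3'

The reverse primer's reverse complement TTAAGGATTAAATCTGGTCCGA matches the template at positions 125–146, so the product ends at position 146.
A 73 bp product then starts at position 146 − 73 + 1 = 74.
The forward primer is identical to the top strand there: CAGGGACGT.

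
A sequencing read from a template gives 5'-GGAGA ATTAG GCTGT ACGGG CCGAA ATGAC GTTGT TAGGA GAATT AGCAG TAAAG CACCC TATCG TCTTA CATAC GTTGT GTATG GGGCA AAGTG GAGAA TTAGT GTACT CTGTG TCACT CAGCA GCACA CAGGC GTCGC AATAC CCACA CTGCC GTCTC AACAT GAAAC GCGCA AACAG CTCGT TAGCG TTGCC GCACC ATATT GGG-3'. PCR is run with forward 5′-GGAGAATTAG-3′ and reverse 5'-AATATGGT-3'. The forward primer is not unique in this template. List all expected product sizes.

205 bp, 168 bp, 111 bp

The forward primer GGAGAATTAG matches the top strand at positions 1–10, 38–47, 95–104.
The reverse primer's reverse complement is ACCATATT, matching at positions 198–205.
Each forward site pairs with the reverse site to give a product ending at position 205: sizes 205, 168, 111 bp.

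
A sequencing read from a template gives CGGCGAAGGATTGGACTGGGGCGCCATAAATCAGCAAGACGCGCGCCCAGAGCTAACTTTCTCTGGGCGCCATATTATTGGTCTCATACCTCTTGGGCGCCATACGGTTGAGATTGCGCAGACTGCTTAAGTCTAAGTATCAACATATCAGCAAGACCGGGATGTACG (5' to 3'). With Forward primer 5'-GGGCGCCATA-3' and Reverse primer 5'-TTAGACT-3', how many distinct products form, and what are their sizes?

The forward primer GGGCGCCATA matches the top strand at positions 19–28, 65–74, 95–104.
The reverse primer's reverse complement is AGTCTAA, matching at positions 130–136.
Each forward site pairs with the reverse site to give a product ending at position 136: sizes 118, 72, 42 bp.

Three products: 118 bp, 72 bp, 42 bp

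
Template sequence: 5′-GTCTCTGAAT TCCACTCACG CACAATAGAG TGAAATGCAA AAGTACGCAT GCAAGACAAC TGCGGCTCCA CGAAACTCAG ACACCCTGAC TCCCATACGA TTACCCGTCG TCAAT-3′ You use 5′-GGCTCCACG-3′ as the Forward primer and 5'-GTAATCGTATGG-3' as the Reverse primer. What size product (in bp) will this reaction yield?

Forward primer GGCTCCACG is found on the top strand at positions 64–72.
Reverse complement of the reverse primer: CCATACGATTAC. This occurs on the top strand at positions 93–104.
Product length = (reverse-primer end) − (forward-primer start) + 1 = 104 − 64 + 1 = 41 bp.

41 bp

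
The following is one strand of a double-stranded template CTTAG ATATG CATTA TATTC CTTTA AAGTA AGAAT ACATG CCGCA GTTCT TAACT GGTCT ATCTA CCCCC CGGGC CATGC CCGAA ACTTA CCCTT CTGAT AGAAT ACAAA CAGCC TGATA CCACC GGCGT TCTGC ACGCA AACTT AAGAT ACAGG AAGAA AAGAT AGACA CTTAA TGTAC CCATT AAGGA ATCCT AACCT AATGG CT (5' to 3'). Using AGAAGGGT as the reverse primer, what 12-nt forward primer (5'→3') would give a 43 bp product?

5'-TGGTCTATCTAC-3'

The reverse primer's reverse complement ACCCTTCT matches the template at positions 90–97, so the product ends at position 97.
A 43 bp product then starts at position 97 − 43 + 1 = 55.
The forward primer is identical to the top strand there: TGGTCTATCTAC.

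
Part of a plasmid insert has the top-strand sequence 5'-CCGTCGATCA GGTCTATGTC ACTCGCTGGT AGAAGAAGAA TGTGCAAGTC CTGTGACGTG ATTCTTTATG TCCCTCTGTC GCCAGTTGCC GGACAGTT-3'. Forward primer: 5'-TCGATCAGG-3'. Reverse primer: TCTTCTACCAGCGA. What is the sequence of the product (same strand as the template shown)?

5'-TCGATCAGGTCTATGTCACTCGCTGGTAGAAGA-3'

Scanning the template, TCGATCAGG occurs at positions 4–12; this primer anneals to the bottom strand there with its 3' end pointing downstream.
Taking the reverse complement of TCTTCTACCAGCGA gives TCGCTGGTAGAAGA, found at positions 23–36 on the template; the primer anneals here to the top strand with its 3' end pointing upstream.
The product is the template from position 4 through 36 (33 bp).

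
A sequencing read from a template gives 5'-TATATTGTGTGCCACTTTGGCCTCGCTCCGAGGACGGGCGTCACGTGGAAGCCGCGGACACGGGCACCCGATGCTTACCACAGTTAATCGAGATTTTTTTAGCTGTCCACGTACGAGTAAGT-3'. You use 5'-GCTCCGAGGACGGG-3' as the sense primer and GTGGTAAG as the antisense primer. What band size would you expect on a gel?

The forward primer matches the template at positions 25–38.
Taking the reverse complement of GTGGTAAG gives CTTACCAC, found at positions 74–81 on the template; the primer anneals here to the top strand with its 3' end pointing upstream.
The product runs from position 25 to position 81, so its length is 81 − 25 + 1 = 57 bp.

57 bp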